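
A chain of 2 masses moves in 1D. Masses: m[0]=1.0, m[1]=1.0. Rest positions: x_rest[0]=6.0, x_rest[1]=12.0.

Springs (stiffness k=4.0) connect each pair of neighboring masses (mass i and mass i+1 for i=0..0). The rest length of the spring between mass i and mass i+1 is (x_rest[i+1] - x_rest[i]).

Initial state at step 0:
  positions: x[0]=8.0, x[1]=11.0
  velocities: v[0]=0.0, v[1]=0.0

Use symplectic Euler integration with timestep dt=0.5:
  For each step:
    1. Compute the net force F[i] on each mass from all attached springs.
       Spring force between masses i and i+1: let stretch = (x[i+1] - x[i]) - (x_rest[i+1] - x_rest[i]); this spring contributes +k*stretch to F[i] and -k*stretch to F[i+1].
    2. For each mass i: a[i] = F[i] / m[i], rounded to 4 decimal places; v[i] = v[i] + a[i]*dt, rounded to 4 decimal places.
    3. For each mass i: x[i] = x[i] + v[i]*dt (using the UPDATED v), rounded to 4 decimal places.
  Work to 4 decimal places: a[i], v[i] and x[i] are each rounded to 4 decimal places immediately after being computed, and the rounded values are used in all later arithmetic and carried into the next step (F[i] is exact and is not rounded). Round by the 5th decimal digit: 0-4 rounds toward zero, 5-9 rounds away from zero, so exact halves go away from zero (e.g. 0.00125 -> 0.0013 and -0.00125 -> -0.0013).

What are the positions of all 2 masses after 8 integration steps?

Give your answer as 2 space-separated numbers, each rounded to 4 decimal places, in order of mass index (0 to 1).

Step 0: x=[8.0000 11.0000] v=[0.0000 0.0000]
Step 1: x=[5.0000 14.0000] v=[-6.0000 6.0000]
Step 2: x=[5.0000 14.0000] v=[0.0000 0.0000]
Step 3: x=[8.0000 11.0000] v=[6.0000 -6.0000]
Step 4: x=[8.0000 11.0000] v=[0.0000 0.0000]
Step 5: x=[5.0000 14.0000] v=[-6.0000 6.0000]
Step 6: x=[5.0000 14.0000] v=[0.0000 0.0000]
Step 7: x=[8.0000 11.0000] v=[6.0000 -6.0000]
Step 8: x=[8.0000 11.0000] v=[0.0000 0.0000]

Answer: 8.0000 11.0000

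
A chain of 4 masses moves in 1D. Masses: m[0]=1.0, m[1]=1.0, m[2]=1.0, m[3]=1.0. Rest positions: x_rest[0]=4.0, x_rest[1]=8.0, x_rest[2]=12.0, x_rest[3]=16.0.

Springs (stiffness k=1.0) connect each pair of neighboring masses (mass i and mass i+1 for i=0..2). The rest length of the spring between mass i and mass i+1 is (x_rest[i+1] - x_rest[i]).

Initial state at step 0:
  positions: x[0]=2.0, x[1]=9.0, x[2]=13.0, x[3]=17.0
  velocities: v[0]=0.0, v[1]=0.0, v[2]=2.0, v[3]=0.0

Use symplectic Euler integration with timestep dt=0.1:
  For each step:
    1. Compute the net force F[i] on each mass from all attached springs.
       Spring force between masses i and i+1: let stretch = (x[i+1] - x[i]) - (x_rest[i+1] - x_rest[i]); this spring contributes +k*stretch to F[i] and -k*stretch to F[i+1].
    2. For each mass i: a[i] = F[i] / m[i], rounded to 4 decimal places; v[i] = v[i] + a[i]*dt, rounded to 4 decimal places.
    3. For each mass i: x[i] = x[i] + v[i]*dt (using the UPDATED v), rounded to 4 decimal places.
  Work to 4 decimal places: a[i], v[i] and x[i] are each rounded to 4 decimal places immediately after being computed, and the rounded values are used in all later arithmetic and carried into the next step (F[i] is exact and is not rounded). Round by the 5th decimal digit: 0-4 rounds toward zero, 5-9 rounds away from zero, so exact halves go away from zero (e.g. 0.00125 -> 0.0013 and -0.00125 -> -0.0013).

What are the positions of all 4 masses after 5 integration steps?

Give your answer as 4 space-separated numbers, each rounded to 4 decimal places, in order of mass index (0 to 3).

Answer: 2.4298 8.6191 13.9124 17.0387

Derivation:
Step 0: x=[2.0000 9.0000 13.0000 17.0000] v=[0.0000 0.0000 2.0000 0.0000]
Step 1: x=[2.0300 8.9700 13.2000 17.0000] v=[0.3000 -0.3000 2.0000 0.0000]
Step 2: x=[2.0894 8.9129 13.3957 17.0020] v=[0.5940 -0.5710 1.9570 0.0200]
Step 3: x=[2.1770 8.8324 13.5826 17.0079] v=[0.8764 -0.8051 1.8694 0.0594]
Step 4: x=[2.2912 8.7328 13.7563 17.0196] v=[1.1419 -0.9956 1.7369 0.1169]
Step 5: x=[2.4298 8.6191 13.9124 17.0387] v=[1.3861 -1.1374 1.5609 0.1906]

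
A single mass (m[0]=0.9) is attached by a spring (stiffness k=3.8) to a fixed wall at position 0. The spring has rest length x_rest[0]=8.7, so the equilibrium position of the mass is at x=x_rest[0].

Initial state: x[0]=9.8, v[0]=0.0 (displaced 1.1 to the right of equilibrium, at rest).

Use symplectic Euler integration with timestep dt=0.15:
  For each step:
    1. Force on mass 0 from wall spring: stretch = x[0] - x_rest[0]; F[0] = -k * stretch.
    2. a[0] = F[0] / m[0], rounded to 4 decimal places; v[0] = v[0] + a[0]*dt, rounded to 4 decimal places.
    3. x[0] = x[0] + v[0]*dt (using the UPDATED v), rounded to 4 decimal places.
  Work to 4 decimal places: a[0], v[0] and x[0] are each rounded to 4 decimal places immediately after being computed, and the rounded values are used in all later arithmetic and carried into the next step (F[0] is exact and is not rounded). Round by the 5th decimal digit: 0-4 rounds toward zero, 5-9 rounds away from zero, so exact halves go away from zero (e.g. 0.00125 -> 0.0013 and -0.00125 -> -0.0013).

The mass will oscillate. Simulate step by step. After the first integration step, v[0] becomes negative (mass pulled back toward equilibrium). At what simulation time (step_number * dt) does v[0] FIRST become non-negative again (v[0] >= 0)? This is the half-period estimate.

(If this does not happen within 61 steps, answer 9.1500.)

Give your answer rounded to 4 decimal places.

Answer: 1.6500

Derivation:
Step 0: x=[9.8000] v=[0.0000]
Step 1: x=[9.6955] v=[-0.6967]
Step 2: x=[9.4964] v=[-1.3272]
Step 3: x=[9.2217] v=[-1.8316]
Step 4: x=[8.8974] v=[-2.1620]
Step 5: x=[8.5544] v=[-2.2870]
Step 6: x=[8.2252] v=[-2.1948]
Step 7: x=[7.9411] v=[-1.8941]
Step 8: x=[7.7291] v=[-1.4135]
Step 9: x=[7.6093] v=[-0.7986]
Step 10: x=[7.5931] v=[-0.1078]
Step 11: x=[7.6821] v=[0.5932]
First v>=0 after going negative at step 11, time=1.6500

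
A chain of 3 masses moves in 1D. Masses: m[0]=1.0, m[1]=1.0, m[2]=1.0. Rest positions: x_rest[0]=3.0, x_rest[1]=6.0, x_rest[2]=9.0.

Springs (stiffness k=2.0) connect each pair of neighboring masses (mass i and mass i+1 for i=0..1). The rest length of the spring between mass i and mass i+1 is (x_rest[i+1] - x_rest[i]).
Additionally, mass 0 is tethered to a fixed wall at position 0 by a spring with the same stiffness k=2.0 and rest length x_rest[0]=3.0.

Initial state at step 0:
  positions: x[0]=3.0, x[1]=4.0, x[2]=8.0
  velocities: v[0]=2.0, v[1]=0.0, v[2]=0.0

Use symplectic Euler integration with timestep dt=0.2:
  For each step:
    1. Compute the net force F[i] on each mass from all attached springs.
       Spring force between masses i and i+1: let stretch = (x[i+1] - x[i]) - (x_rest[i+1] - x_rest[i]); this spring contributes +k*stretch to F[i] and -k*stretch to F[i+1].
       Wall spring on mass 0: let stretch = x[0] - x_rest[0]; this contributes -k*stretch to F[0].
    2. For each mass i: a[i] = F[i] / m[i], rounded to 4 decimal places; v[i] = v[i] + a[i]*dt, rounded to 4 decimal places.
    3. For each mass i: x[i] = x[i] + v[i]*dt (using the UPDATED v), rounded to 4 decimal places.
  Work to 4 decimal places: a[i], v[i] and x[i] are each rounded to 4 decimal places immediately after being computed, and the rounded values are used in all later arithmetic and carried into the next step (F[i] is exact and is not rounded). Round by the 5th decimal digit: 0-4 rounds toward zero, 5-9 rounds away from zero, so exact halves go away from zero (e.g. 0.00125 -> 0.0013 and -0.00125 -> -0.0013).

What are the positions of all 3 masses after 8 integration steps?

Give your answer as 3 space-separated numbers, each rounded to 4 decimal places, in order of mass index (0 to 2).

Answer: 2.7596 6.6605 8.5244

Derivation:
Step 0: x=[3.0000 4.0000 8.0000] v=[2.0000 0.0000 0.0000]
Step 1: x=[3.2400 4.2400 7.9200] v=[1.2000 1.2000 -0.4000]
Step 2: x=[3.3008 4.6944 7.7856] v=[0.3040 2.2720 -0.6720]
Step 3: x=[3.2090 5.2846 7.6439] v=[-0.4589 2.9510 -0.7085]
Step 4: x=[3.0265 5.8975 7.5535] v=[-0.9123 3.0645 -0.4522]
Step 5: x=[2.8316 6.4132 7.5706] v=[-0.9745 2.5785 0.0854]
Step 6: x=[2.6967 6.7350 7.7351] v=[-0.6745 1.6088 0.8224]
Step 7: x=[2.6691 6.8137 8.0596] v=[-0.1379 0.3935 1.6224]
Step 8: x=[2.7596 6.6605 8.5244] v=[0.4523 -0.7660 2.3240]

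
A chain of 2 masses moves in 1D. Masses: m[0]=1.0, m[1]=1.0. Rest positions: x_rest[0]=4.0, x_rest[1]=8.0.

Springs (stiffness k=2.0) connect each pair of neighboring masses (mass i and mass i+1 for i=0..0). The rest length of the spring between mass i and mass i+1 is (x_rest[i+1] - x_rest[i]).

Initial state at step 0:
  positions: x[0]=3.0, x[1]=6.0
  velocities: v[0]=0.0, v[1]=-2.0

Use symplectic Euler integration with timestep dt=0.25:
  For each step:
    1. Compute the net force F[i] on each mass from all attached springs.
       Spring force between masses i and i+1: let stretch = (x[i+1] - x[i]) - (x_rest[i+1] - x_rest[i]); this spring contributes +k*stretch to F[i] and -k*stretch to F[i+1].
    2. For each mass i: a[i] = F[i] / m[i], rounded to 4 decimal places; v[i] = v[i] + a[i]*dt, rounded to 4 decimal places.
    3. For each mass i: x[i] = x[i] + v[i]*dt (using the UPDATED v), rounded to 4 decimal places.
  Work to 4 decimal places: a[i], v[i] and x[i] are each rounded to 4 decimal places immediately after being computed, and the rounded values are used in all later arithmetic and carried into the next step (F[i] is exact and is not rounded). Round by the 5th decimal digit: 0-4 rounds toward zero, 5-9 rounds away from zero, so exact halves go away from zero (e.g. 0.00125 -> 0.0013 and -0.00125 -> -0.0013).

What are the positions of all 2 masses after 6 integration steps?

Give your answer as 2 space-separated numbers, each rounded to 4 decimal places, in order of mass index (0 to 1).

Answer: 0.5453 5.4548

Derivation:
Step 0: x=[3.0000 6.0000] v=[0.0000 -2.0000]
Step 1: x=[2.8750 5.6250] v=[-0.5000 -1.5000]
Step 2: x=[2.5938 5.4063] v=[-1.1250 -0.8750]
Step 3: x=[2.1641 5.3360] v=[-1.7188 -0.2813]
Step 4: x=[1.6309 5.3692] v=[-2.1329 0.1328]
Step 5: x=[1.0650 5.4351] v=[-2.2638 0.2637]
Step 6: x=[0.5453 5.4548] v=[-2.0788 0.0787]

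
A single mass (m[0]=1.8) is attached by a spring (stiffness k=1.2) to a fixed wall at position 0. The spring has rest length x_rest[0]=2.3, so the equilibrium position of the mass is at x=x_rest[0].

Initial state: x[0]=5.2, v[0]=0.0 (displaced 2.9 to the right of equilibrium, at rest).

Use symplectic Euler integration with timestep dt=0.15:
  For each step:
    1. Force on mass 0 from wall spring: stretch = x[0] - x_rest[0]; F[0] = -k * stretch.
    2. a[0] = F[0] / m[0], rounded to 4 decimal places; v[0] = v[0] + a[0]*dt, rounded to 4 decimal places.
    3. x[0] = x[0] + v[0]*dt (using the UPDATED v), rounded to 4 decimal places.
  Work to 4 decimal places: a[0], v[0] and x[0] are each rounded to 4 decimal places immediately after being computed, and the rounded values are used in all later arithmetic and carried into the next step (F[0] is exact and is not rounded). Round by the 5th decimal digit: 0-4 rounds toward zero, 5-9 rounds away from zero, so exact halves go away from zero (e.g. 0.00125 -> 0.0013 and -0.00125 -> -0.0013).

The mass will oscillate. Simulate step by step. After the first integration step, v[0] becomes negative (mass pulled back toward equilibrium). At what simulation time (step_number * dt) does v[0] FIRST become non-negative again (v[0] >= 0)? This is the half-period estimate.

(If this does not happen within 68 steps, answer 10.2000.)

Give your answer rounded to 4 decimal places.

Step 0: x=[5.2000] v=[0.0000]
Step 1: x=[5.1565] v=[-0.2900]
Step 2: x=[5.0702] v=[-0.5756]
Step 3: x=[4.9423] v=[-0.8526]
Step 4: x=[4.7748] v=[-1.1168]
Step 5: x=[4.5702] v=[-1.3643]
Step 6: x=[4.3315] v=[-1.5913]
Step 7: x=[4.0623] v=[-1.7944]
Step 8: x=[3.7667] v=[-1.9706]
Step 9: x=[3.4491] v=[-2.1173]
Step 10: x=[3.1143] v=[-2.2322]
Step 11: x=[2.7673] v=[-2.3136]
Step 12: x=[2.4133] v=[-2.3603]
Step 13: x=[2.0576] v=[-2.3716]
Step 14: x=[1.7055] v=[-2.3474]
Step 15: x=[1.3623] v=[-2.2880]
Step 16: x=[1.0332] v=[-2.1942]
Step 17: x=[0.7231] v=[-2.0675]
Step 18: x=[0.4366] v=[-1.9098]
Step 19: x=[0.1781] v=[-1.7235]
Step 20: x=[-0.0486] v=[-1.5113]
Step 21: x=[-0.2401] v=[-1.2764]
Step 22: x=[-0.3935] v=[-1.0224]
Step 23: x=[-0.5065] v=[-0.7530]
Step 24: x=[-0.5774] v=[-0.4724]
Step 25: x=[-0.6051] v=[-0.1847]
Step 26: x=[-0.5892] v=[0.1058]
First v>=0 after going negative at step 26, time=3.9000

Answer: 3.9000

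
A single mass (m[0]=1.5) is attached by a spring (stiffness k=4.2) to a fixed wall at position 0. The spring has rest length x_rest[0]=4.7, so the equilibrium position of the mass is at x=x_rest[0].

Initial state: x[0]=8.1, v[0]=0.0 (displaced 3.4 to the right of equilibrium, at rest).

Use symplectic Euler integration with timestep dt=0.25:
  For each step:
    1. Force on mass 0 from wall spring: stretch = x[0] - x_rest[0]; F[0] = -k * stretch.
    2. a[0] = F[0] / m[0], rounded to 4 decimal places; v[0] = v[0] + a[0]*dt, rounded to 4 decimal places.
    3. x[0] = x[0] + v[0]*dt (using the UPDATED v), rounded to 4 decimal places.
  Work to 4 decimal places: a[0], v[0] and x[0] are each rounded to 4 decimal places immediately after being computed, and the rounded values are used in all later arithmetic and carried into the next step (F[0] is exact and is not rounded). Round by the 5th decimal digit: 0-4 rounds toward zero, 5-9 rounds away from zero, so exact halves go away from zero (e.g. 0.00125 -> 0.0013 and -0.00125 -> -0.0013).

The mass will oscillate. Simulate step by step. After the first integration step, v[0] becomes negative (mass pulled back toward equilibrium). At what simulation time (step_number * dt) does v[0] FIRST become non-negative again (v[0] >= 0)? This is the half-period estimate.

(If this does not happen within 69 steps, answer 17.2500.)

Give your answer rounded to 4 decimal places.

Step 0: x=[8.1000] v=[0.0000]
Step 1: x=[7.5050] v=[-2.3800]
Step 2: x=[6.4191] v=[-4.3435]
Step 3: x=[5.0324] v=[-5.5469]
Step 4: x=[3.5875] v=[-5.7796]
Step 5: x=[2.3373] v=[-5.0009]
Step 6: x=[1.5006] v=[-3.3470]
Step 7: x=[1.2238] v=[-1.1074]
Step 8: x=[1.5553] v=[1.3260]
First v>=0 after going negative at step 8, time=2.0000

Answer: 2.0000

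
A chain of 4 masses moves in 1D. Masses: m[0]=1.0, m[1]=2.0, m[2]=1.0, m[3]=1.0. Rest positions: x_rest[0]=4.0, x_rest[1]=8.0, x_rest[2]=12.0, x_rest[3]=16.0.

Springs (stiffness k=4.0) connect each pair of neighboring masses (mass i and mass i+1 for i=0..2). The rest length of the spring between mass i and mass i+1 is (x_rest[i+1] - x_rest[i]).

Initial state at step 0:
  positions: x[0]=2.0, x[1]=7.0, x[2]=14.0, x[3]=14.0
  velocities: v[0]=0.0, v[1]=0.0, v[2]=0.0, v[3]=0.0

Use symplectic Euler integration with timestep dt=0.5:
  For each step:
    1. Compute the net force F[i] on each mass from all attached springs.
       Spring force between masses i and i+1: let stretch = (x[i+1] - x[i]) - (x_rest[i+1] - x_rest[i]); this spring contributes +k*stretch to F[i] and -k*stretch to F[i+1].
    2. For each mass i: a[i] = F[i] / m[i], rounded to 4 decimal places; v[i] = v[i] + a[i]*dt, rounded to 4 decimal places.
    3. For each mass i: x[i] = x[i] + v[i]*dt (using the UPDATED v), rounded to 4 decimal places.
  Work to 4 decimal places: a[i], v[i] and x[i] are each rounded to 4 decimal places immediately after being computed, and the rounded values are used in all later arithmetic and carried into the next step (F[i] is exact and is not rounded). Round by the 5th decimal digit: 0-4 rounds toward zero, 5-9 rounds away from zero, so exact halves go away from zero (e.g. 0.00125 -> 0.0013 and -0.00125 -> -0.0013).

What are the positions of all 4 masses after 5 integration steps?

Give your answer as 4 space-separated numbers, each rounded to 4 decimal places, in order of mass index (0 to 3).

Step 0: x=[2.0000 7.0000 14.0000 14.0000] v=[0.0000 0.0000 0.0000 0.0000]
Step 1: x=[3.0000 8.0000 7.0000 18.0000] v=[2.0000 2.0000 -14.0000 8.0000]
Step 2: x=[5.0000 6.0000 12.0000 15.0000] v=[4.0000 -4.0000 10.0000 -6.0000]
Step 3: x=[4.0000 6.5000 14.0000 13.0000] v=[-2.0000 1.0000 4.0000 -4.0000]
Step 4: x=[1.5000 9.5000 7.5000 16.0000] v=[-5.0000 6.0000 -13.0000 6.0000]
Step 5: x=[3.0000 7.5000 11.5000 14.5000] v=[3.0000 -4.0000 8.0000 -3.0000]

Answer: 3.0000 7.5000 11.5000 14.5000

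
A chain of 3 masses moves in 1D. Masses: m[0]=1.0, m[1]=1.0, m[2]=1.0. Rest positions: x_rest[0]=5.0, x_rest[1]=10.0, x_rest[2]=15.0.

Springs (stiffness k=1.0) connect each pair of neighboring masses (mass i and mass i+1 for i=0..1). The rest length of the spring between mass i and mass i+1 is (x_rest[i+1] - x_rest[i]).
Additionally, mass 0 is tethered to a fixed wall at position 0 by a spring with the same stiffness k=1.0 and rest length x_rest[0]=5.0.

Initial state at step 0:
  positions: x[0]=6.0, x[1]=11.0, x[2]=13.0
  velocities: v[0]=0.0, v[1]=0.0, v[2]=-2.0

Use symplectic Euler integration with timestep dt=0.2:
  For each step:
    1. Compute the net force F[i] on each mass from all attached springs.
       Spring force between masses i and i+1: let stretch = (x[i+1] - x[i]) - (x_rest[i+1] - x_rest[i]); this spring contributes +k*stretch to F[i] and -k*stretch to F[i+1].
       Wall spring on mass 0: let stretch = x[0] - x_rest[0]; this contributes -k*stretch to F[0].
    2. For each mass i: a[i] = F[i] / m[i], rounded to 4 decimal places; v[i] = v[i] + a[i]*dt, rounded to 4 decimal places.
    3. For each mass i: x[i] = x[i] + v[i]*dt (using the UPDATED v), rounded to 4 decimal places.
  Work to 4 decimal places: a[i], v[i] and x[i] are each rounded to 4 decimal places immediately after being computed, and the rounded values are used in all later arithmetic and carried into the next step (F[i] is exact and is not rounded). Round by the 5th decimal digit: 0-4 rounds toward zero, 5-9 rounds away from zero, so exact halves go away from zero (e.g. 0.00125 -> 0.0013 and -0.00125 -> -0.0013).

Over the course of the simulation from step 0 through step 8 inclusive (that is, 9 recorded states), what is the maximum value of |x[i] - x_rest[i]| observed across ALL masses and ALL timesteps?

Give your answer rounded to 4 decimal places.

Answer: 2.4644

Derivation:
Step 0: x=[6.0000 11.0000 13.0000] v=[0.0000 0.0000 -2.0000]
Step 1: x=[5.9600 10.8800 12.7200] v=[-0.2000 -0.6000 -1.4000]
Step 2: x=[5.8784 10.6368 12.5664] v=[-0.4080 -1.2160 -0.7680]
Step 3: x=[5.7520 10.2804 12.5356] v=[-0.6320 -1.7818 -0.1539]
Step 4: x=[5.5767 9.8331 12.6146] v=[-0.8767 -2.2364 0.3951]
Step 5: x=[5.3485 9.3268 12.7824] v=[-1.1408 -2.5314 0.8388]
Step 6: x=[5.0655 8.7996 13.0119] v=[-1.4148 -2.6359 1.1477]
Step 7: x=[4.7293 8.2915 13.2729] v=[-1.6811 -2.5403 1.3052]
Step 8: x=[4.3464 7.8402 13.5347] v=[-1.9145 -2.2565 1.3089]
Max displacement = 2.4644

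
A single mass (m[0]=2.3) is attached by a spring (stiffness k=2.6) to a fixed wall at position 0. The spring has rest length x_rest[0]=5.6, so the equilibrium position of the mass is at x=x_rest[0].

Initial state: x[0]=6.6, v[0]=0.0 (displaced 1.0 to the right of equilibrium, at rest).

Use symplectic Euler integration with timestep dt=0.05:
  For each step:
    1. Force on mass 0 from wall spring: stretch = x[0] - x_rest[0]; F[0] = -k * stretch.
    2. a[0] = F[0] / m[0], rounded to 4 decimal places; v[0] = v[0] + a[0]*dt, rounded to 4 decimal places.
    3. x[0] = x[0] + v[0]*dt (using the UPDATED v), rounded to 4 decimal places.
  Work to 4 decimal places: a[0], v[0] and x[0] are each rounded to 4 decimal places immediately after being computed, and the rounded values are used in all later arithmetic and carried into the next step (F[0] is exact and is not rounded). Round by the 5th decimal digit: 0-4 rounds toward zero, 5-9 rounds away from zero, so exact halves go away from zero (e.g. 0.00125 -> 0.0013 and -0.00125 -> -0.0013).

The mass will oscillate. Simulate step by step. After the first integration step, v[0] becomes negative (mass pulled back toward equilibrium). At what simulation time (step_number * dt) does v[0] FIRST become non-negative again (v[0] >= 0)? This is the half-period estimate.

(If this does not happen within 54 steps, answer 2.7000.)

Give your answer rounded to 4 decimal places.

Answer: 2.7000

Derivation:
Step 0: x=[6.6000] v=[0.0000]
Step 1: x=[6.5972] v=[-0.0565]
Step 2: x=[6.5916] v=[-0.1129]
Step 3: x=[6.5832] v=[-0.1689]
Step 4: x=[6.5720] v=[-0.2245]
Step 5: x=[6.5580] v=[-0.2794]
Step 6: x=[6.5413] v=[-0.3336]
Step 7: x=[6.5220] v=[-0.3868]
Step 8: x=[6.5001] v=[-0.4389]
Step 9: x=[6.4756] v=[-0.4898]
Step 10: x=[6.4486] v=[-0.5393]
Step 11: x=[6.4192] v=[-0.5873]
Step 12: x=[6.3875] v=[-0.6336]
Step 13: x=[6.3536] v=[-0.6781]
Step 14: x=[6.3176] v=[-0.7207]
Step 15: x=[6.2795] v=[-0.7613]
Step 16: x=[6.2395] v=[-0.7997]
Step 17: x=[6.1977] v=[-0.8358]
Step 18: x=[6.1542] v=[-0.8696]
Step 19: x=[6.1092] v=[-0.9009]
Step 20: x=[6.0627] v=[-0.9297]
Step 21: x=[6.0149] v=[-0.9559]
Step 22: x=[5.9659] v=[-0.9794]
Step 23: x=[5.9159] v=[-1.0001]
Step 24: x=[5.8650] v=[-1.0180]
Step 25: x=[5.8134] v=[-1.0330]
Step 26: x=[5.7611] v=[-1.0451]
Step 27: x=[5.7084] v=[-1.0542]
Step 28: x=[5.6554] v=[-1.0603]
Step 29: x=[5.6022] v=[-1.0634]
Step 30: x=[5.5490] v=[-1.0635]
Step 31: x=[5.4960] v=[-1.0606]
Step 32: x=[5.4433] v=[-1.0547]
Step 33: x=[5.3910] v=[-1.0458]
Step 34: x=[5.3393] v=[-1.0340]
Step 35: x=[5.2883] v=[-1.0193]
Step 36: x=[5.2382] v=[-1.0017]
Step 37: x=[5.1891] v=[-0.9813]
Step 38: x=[5.1412] v=[-0.9581]
Step 39: x=[5.0946] v=[-0.9322]
Step 40: x=[5.0494] v=[-0.9036]
Step 41: x=[5.0058] v=[-0.8725]
Step 42: x=[4.9639] v=[-0.8389]
Step 43: x=[4.9238] v=[-0.8029]
Step 44: x=[4.8856] v=[-0.7647]
Step 45: x=[4.8494] v=[-0.7243]
Step 46: x=[4.8153] v=[-0.6819]
Step 47: x=[4.7834] v=[-0.6375]
Step 48: x=[4.7538] v=[-0.5913]
Step 49: x=[4.7266] v=[-0.5435]
Step 50: x=[4.7019] v=[-0.4941]
Step 51: x=[4.6797] v=[-0.4433]
Step 52: x=[4.6601] v=[-0.3913]
Step 53: x=[4.6432] v=[-0.3382]
Step 54: x=[4.6290] v=[-0.2841]
v[0] did not become non-negative within 54 steps; using fallback time=2.7000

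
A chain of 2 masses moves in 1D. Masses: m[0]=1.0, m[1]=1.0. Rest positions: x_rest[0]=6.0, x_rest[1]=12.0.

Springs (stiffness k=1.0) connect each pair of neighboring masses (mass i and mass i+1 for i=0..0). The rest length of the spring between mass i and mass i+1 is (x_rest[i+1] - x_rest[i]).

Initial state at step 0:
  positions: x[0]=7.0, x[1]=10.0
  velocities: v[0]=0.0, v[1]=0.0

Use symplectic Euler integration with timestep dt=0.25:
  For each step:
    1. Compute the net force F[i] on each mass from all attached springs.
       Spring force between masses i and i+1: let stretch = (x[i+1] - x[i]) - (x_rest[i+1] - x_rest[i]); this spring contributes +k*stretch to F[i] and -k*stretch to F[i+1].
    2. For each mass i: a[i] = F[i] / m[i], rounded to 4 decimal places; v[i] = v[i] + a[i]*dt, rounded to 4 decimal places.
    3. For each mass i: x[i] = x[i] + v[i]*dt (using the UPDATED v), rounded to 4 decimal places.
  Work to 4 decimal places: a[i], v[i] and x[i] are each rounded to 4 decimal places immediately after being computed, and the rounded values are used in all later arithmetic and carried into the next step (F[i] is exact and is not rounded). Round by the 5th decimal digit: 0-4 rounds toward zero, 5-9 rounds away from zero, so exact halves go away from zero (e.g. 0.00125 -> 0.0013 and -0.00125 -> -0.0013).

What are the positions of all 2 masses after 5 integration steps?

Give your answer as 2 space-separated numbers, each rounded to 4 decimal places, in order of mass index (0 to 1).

Step 0: x=[7.0000 10.0000] v=[0.0000 0.0000]
Step 1: x=[6.8125 10.1875] v=[-0.7500 0.7500]
Step 2: x=[6.4609 10.5391] v=[-1.4063 1.4063]
Step 3: x=[5.9892 11.0108] v=[-1.8868 1.8868]
Step 4: x=[5.4564 11.5437] v=[-2.1314 2.1314]
Step 5: x=[4.9290 12.0711] v=[-2.1096 2.1096]

Answer: 4.9290 12.0711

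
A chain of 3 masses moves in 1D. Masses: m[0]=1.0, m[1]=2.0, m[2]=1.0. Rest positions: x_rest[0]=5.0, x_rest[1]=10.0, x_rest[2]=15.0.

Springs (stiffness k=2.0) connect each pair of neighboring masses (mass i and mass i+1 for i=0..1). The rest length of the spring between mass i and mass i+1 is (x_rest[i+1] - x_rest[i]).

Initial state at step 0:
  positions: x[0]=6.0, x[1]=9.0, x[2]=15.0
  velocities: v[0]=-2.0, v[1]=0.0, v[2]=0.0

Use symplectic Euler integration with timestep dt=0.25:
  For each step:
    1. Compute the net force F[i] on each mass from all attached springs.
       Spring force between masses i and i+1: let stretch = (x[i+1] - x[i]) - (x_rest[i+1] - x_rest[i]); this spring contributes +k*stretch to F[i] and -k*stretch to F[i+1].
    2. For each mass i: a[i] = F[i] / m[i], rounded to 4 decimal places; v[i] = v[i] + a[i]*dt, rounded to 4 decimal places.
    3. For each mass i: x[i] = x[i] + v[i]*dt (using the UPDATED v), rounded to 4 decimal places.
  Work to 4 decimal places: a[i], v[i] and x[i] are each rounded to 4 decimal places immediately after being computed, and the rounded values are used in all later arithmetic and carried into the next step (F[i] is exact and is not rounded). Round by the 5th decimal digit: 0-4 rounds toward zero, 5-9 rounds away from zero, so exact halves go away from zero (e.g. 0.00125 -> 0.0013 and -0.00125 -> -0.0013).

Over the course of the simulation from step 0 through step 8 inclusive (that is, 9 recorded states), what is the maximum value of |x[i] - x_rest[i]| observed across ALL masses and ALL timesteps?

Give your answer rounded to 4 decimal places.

Answer: 2.7452

Derivation:
Step 0: x=[6.0000 9.0000 15.0000] v=[-2.0000 0.0000 0.0000]
Step 1: x=[5.2500 9.1875 14.8750] v=[-3.0000 0.7500 -0.5000]
Step 2: x=[4.3672 9.4844 14.6641] v=[-3.5313 1.1875 -0.8438]
Step 3: x=[3.4990 9.7852 14.4307] v=[-3.4727 1.2031 -0.9337]
Step 4: x=[2.7916 9.9834 14.2416] v=[-2.8296 0.7929 -0.7565]
Step 5: x=[2.3582 9.9983 14.1452] v=[-1.7337 0.0595 -0.3856]
Step 6: x=[2.2548 9.7949 14.1555] v=[-0.4137 -0.8138 0.0410]
Step 7: x=[2.4689 9.3927 14.2457] v=[0.8564 -1.6087 0.3607]
Step 8: x=[2.9235 8.8611 14.3543] v=[1.8183 -2.1264 0.4342]
Max displacement = 2.7452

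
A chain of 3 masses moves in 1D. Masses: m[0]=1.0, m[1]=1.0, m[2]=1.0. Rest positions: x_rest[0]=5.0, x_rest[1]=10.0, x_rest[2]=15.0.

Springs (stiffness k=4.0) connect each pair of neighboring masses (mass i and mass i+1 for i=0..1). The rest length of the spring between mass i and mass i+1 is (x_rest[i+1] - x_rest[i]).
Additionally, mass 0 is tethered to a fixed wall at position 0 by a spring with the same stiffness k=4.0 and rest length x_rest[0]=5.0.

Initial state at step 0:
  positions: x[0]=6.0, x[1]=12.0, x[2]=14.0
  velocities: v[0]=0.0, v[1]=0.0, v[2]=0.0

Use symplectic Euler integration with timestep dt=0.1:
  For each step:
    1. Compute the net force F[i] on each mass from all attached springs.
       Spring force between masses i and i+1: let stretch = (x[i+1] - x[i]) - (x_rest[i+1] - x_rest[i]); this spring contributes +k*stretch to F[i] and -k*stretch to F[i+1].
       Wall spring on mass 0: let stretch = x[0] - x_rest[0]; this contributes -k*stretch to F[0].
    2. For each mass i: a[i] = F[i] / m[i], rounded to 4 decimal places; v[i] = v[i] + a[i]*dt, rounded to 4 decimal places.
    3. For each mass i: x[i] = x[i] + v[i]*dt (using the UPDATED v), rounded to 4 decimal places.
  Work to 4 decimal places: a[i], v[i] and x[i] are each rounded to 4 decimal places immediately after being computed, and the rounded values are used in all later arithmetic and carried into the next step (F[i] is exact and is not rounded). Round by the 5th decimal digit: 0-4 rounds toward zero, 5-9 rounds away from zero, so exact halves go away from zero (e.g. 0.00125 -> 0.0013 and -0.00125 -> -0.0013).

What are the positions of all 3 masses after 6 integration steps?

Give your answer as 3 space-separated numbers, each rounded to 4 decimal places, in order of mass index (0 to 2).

Step 0: x=[6.0000 12.0000 14.0000] v=[0.0000 0.0000 0.0000]
Step 1: x=[6.0000 11.8400 14.1200] v=[0.0000 -1.6000 1.2000]
Step 2: x=[5.9936 11.5376 14.3488] v=[-0.0640 -3.0240 2.2880]
Step 3: x=[5.9692 11.1259 14.6652] v=[-0.2438 -4.1171 3.1635]
Step 4: x=[5.9123 10.6495 15.0400] v=[-0.5688 -4.7641 3.7478]
Step 5: x=[5.8084 10.1592 15.4392] v=[-1.0388 -4.9028 3.9916]
Step 6: x=[5.6462 9.7061 15.8272] v=[-1.6218 -4.5311 3.8796]

Answer: 5.6462 9.7061 15.8272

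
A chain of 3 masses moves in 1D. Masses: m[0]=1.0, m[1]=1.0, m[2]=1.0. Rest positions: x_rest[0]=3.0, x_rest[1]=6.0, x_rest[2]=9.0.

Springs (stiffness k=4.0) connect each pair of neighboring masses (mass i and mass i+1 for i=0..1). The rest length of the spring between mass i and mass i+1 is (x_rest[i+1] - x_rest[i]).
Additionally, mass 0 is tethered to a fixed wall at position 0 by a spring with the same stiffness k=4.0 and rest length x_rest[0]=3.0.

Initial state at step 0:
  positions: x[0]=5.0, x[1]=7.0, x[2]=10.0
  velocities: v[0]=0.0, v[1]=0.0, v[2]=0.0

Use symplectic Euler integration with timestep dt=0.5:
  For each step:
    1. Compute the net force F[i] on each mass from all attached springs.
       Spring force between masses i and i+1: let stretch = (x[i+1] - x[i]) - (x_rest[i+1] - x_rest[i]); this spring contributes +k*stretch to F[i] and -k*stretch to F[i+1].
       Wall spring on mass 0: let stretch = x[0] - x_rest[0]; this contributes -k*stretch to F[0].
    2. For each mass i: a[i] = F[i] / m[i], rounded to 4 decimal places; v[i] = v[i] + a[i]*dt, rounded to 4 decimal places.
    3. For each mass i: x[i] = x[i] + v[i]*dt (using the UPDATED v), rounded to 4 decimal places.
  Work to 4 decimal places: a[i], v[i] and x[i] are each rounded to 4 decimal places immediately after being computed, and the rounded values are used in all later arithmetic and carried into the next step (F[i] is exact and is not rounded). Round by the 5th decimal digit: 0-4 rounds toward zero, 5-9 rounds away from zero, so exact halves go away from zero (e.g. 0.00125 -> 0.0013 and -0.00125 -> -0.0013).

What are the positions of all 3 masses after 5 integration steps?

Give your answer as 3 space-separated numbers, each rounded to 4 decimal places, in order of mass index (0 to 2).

Answer: 4.0000 4.0000 8.0000

Derivation:
Step 0: x=[5.0000 7.0000 10.0000] v=[0.0000 0.0000 0.0000]
Step 1: x=[2.0000 8.0000 10.0000] v=[-6.0000 2.0000 0.0000]
Step 2: x=[3.0000 5.0000 11.0000] v=[2.0000 -6.0000 2.0000]
Step 3: x=[3.0000 6.0000 9.0000] v=[0.0000 2.0000 -4.0000]
Step 4: x=[3.0000 7.0000 7.0000] v=[0.0000 2.0000 -4.0000]
Step 5: x=[4.0000 4.0000 8.0000] v=[2.0000 -6.0000 2.0000]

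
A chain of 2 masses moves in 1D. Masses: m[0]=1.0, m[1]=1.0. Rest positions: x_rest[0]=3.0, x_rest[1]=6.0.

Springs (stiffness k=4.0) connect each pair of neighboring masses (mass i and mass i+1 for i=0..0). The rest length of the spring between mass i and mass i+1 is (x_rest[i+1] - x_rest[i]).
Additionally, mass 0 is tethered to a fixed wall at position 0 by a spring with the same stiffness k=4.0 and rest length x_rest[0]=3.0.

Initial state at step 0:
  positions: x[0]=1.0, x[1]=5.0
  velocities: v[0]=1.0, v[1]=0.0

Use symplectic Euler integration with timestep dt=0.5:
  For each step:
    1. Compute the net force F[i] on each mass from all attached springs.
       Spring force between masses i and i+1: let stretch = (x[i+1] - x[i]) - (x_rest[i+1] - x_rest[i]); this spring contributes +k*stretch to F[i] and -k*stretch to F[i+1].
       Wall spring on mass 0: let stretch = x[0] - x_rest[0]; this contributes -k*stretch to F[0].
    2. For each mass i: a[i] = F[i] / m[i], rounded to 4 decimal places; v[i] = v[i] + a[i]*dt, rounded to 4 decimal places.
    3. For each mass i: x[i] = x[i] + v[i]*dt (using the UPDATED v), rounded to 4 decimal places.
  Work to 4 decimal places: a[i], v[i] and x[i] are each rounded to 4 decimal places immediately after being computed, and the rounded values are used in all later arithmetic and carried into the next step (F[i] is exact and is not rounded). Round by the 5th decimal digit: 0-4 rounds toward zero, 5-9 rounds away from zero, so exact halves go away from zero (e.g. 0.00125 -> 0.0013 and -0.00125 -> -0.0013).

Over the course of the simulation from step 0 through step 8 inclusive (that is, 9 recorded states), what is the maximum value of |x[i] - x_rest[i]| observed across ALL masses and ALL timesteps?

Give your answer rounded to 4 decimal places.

Step 0: x=[1.0000 5.0000] v=[1.0000 0.0000]
Step 1: x=[4.5000 4.0000] v=[7.0000 -2.0000]
Step 2: x=[3.0000 6.5000] v=[-3.0000 5.0000]
Step 3: x=[2.0000 8.5000] v=[-2.0000 4.0000]
Step 4: x=[5.5000 7.0000] v=[7.0000 -3.0000]
Step 5: x=[5.0000 7.0000] v=[-1.0000 0.0000]
Step 6: x=[1.5000 8.0000] v=[-7.0000 2.0000]
Step 7: x=[3.0000 5.5000] v=[3.0000 -5.0000]
Step 8: x=[4.0000 3.5000] v=[2.0000 -4.0000]
Max displacement = 2.5000

Answer: 2.5000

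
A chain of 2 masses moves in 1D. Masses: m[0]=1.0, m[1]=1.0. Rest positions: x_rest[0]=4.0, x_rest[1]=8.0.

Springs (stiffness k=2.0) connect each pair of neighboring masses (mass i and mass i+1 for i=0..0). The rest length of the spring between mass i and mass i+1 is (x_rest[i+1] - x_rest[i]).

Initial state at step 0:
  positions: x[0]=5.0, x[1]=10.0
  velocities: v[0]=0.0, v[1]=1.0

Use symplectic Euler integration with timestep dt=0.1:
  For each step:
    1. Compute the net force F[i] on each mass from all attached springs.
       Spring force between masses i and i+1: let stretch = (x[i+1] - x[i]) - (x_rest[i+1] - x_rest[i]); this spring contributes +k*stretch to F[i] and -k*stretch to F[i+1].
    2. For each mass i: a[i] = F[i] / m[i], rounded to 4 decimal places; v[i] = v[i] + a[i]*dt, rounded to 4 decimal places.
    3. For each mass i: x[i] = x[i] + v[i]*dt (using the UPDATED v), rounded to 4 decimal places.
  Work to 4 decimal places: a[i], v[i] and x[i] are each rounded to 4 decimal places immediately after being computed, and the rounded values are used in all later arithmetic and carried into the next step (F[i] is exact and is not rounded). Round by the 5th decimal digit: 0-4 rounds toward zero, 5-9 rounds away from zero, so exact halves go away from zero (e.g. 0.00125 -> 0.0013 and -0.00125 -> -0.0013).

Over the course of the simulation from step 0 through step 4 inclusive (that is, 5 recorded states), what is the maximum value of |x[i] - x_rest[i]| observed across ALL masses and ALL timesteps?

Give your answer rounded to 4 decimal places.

Step 0: x=[5.0000 10.0000] v=[0.0000 1.0000]
Step 1: x=[5.0200 10.0800] v=[0.2000 0.8000]
Step 2: x=[5.0612 10.1388] v=[0.4120 0.5880]
Step 3: x=[5.1240 10.1761] v=[0.6275 0.3725]
Step 4: x=[5.2078 10.1923] v=[0.8379 0.1621]
Max displacement = 2.1923

Answer: 2.1923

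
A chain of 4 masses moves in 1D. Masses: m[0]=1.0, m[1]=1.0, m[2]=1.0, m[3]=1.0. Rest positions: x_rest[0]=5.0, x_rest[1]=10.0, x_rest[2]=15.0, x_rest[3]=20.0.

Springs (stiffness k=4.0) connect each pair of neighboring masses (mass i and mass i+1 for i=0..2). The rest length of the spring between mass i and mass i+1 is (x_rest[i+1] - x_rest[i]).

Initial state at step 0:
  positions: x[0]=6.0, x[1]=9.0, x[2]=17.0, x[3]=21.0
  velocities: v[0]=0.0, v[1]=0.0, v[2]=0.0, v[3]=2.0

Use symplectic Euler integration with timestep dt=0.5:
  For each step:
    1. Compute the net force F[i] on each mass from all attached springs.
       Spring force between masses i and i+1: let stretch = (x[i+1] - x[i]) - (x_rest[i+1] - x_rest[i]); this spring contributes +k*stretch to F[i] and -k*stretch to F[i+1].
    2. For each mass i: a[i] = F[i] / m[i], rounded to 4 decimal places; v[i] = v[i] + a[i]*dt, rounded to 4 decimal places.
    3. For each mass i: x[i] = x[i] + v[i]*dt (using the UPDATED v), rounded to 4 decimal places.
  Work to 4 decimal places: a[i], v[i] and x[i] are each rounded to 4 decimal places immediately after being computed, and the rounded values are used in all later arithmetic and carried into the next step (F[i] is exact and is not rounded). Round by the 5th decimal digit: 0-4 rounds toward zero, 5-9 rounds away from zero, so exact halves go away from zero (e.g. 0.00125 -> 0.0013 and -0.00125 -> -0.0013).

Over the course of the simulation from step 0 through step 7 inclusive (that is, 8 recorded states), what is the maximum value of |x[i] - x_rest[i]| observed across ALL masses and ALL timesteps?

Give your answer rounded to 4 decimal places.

Answer: 6.0000

Derivation:
Step 0: x=[6.0000 9.0000 17.0000 21.0000] v=[0.0000 0.0000 0.0000 2.0000]
Step 1: x=[4.0000 14.0000 13.0000 23.0000] v=[-4.0000 10.0000 -8.0000 4.0000]
Step 2: x=[7.0000 8.0000 20.0000 20.0000] v=[6.0000 -12.0000 14.0000 -6.0000]
Step 3: x=[6.0000 13.0000 15.0000 22.0000] v=[-2.0000 10.0000 -10.0000 4.0000]
Step 4: x=[7.0000 13.0000 15.0000 22.0000] v=[2.0000 0.0000 0.0000 0.0000]
Step 5: x=[9.0000 9.0000 20.0000 20.0000] v=[4.0000 -8.0000 10.0000 -4.0000]
Step 6: x=[6.0000 16.0000 14.0000 23.0000] v=[-6.0000 14.0000 -12.0000 6.0000]
Step 7: x=[8.0000 11.0000 19.0000 22.0000] v=[4.0000 -10.0000 10.0000 -2.0000]
Max displacement = 6.0000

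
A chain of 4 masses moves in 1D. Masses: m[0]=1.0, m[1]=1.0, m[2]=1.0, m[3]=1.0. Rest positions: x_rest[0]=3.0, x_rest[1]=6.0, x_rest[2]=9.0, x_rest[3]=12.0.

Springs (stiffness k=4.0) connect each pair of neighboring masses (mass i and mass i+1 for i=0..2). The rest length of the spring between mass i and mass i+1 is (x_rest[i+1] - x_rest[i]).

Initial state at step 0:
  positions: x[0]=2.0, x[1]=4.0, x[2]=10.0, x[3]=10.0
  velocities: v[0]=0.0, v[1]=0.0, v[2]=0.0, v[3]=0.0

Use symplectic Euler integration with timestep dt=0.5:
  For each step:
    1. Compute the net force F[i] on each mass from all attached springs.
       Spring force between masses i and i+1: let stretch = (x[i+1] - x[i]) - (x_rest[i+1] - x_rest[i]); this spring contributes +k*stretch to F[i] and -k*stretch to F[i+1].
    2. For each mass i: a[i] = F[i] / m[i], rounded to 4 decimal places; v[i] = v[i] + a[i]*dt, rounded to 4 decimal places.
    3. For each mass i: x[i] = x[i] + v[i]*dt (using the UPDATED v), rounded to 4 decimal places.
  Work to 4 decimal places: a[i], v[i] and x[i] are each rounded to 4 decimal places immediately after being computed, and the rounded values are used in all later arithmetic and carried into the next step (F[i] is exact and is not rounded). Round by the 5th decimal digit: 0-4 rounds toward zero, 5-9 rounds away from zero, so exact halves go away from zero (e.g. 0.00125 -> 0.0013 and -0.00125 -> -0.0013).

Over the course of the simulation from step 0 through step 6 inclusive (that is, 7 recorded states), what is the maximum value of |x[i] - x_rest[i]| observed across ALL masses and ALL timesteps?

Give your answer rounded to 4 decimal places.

Answer: 5.0000

Derivation:
Step 0: x=[2.0000 4.0000 10.0000 10.0000] v=[0.0000 0.0000 0.0000 0.0000]
Step 1: x=[1.0000 8.0000 4.0000 13.0000] v=[-2.0000 8.0000 -12.0000 6.0000]
Step 2: x=[4.0000 1.0000 11.0000 10.0000] v=[6.0000 -14.0000 14.0000 -6.0000]
Step 3: x=[1.0000 7.0000 7.0000 11.0000] v=[-6.0000 12.0000 -8.0000 2.0000]
Step 4: x=[1.0000 7.0000 7.0000 11.0000] v=[0.0000 0.0000 0.0000 0.0000]
Step 5: x=[4.0000 1.0000 11.0000 10.0000] v=[6.0000 -12.0000 8.0000 -2.0000]
Step 6: x=[1.0000 8.0000 4.0000 13.0000] v=[-6.0000 14.0000 -14.0000 6.0000]
Max displacement = 5.0000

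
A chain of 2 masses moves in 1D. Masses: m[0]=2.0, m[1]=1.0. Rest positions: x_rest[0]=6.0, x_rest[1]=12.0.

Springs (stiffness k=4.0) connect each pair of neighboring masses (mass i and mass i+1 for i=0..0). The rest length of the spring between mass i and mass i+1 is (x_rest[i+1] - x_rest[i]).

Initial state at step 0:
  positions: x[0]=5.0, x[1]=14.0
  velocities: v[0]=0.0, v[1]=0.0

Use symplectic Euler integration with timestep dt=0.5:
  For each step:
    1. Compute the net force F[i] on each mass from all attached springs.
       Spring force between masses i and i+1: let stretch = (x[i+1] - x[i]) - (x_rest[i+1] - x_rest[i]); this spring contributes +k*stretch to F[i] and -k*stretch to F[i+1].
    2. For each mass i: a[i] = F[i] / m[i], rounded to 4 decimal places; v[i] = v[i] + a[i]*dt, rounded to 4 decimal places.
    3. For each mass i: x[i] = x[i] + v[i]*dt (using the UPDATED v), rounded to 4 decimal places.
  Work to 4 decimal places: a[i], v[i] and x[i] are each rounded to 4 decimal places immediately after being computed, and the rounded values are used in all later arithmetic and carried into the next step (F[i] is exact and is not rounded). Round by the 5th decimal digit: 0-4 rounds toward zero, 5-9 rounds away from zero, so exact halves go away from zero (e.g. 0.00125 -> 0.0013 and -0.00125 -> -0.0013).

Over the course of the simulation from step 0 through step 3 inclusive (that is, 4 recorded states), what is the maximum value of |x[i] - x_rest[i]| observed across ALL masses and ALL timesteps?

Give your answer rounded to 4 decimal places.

Answer: 2.5000

Derivation:
Step 0: x=[5.0000 14.0000] v=[0.0000 0.0000]
Step 1: x=[6.5000 11.0000] v=[3.0000 -6.0000]
Step 2: x=[7.2500 9.5000] v=[1.5000 -3.0000]
Step 3: x=[6.1250 11.7500] v=[-2.2500 4.5000]
Max displacement = 2.5000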